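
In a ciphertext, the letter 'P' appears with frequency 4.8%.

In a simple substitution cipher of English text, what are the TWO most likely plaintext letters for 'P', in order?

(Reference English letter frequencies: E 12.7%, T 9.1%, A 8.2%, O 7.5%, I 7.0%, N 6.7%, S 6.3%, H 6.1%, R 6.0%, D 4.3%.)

Step 1: Observed frequency of 'P' is 4.8%.
Step 2: Compute distances to each reference frequency and sort:
  D (4.3%): difference = 0.5% <-- BEST
  R (6.0%): difference = 1.2% <-- RUNNER-UP
  H (6.1%): difference = 1.3%
  S (6.3%): difference = 1.5%
  N (6.7%): difference = 1.9%
Step 3: Most likely is 'D' (4.3%, diff 0.5%); second most likely is 'R' (6.0%, diff 1.2%).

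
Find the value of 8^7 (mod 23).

Step 1: Compute 8^7 mod 23 step by step, reducing modulo 23 at each step.
  8^1 mod 23 = 8
  8^2 mod 23 = (8 * 8) mod 23 = 18
  8^3 mod 23 = (18 * 8) mod 23 = 6
  8^4 mod 23 = (6 * 8) mod 23 = 2
  8^5 mod 23 = (2 * 8) mod 23 = 16
  8^6 mod 23 = (16 * 8) mod 23 = 13
  8^7 mod 23 = (13 * 8) mod 23 = 12
Step 2: Result = 12.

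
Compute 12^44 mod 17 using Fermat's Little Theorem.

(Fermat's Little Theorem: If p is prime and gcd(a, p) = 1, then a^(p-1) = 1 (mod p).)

Step 1: Since 17 is prime, by Fermat's Little Theorem: 12^16 = 1 (mod 17).
Step 2: Reduce exponent: 44 mod 16 = 12.
Step 3: So 12^44 = 12^12 (mod 17).
Step 4: 12^12 mod 17 = 4.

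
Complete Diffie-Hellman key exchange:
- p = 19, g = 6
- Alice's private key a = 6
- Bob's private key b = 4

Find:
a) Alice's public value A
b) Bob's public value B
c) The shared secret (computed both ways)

Step 1: A = g^a mod p = 6^6 mod 19 = 11.
Step 2: B = g^b mod p = 6^4 mod 19 = 4.
Step 3: Alice computes s = B^a mod p = 4^6 mod 19 = 11.
Step 4: Bob computes s = A^b mod p = 11^4 mod 19 = 11.
Both sides agree: shared secret = 11.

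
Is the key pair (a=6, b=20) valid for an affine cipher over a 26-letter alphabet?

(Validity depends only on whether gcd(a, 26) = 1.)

Step 1: Compute gcd(6, 26).
Step 2: gcd(6, 26) = 2.
Since gcd = 2 != 1, 6 shares a common factor with 26, so it cannot be used.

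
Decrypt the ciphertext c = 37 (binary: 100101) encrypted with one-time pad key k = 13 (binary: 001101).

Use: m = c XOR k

Step 1: XOR ciphertext with key:
  Ciphertext: 100101
  Key:        001101
  XOR:        101000
Step 2: Plaintext = 101000 = 40 in decimal.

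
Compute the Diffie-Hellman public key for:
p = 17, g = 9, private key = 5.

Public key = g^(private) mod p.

Step 1: A = g^a mod p = 9^5 mod 17.
  9^1 mod 17 = 9
  9^2 mod 17 = (9 * 9) mod 17 = 13
  9^3 mod 17 = (13 * 9) mod 17 = 15
  9^4 mod 17 = (15 * 9) mod 17 = 16
  9^5 mod 17 = (16 * 9) mod 17 = 8
Result: A = 8.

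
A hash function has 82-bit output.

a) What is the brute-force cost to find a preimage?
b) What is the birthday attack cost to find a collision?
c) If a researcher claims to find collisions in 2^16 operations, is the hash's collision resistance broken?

Step 1: Preimage resistance requires brute-force of 2^82 operations.
Step 2: Collision resistance (birthday bound) = 2^(82/2) = 2^41.
Step 3: The claimed attack costs 2^16 operations.
Step 4: Since 2^16 < 2^41, the claimed attack beats the generic birthday bound, so collision resistance is broken.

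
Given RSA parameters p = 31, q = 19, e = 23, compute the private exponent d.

Step 1: n = 31 * 19 = 589.
Step 2: phi(n) = 30 * 18 = 540.
Step 3: Find d such that 23 * d = 1 (mod 540).
Step 4: d = 23^(-1) mod 540 = 47.
Verification: 23 * 47 = 1081 = 2 * 540 + 1.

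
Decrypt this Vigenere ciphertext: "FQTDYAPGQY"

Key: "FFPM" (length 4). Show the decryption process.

Step 1: Key 'FFPM' has length 4. Extended key: FFPMFFPMFF
Step 2: Decrypt each position:
  F(5) - F(5) = 0 = A
  Q(16) - F(5) = 11 = L
  T(19) - P(15) = 4 = E
  D(3) - M(12) = 17 = R
  Y(24) - F(5) = 19 = T
  A(0) - F(5) = 21 = V
  P(15) - P(15) = 0 = A
  G(6) - M(12) = 20 = U
  Q(16) - F(5) = 11 = L
  Y(24) - F(5) = 19 = T
Plaintext: ALERTVAULT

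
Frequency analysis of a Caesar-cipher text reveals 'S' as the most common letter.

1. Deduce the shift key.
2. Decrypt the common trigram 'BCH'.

Step 1: In English, 'E' is the most frequent letter (12.7%).
Step 2: The most frequent ciphertext letter is 'S' (position 18).
Step 3: Shift = (18 - 4) mod 26 = 14.
Step 4: Decrypt 'BCH' by shifting back 14:
  B -> N
  C -> O
  H -> T
Step 5: 'BCH' decrypts to 'NOT'.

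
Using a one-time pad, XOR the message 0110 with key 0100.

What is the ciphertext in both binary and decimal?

Step 1: Write out the XOR operation bit by bit:
  Message: 0110
  Key:     0100
  XOR:     0010
Step 2: Convert to decimal: 0010 = 2.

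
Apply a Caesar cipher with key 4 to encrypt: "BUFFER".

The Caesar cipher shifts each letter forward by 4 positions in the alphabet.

Step 1: For each letter, shift forward by 4 positions (mod 26).
  B (position 1) -> position (1+4) mod 26 = 5 -> F
  U (position 20) -> position (20+4) mod 26 = 24 -> Y
  F (position 5) -> position (5+4) mod 26 = 9 -> J
  F (position 5) -> position (5+4) mod 26 = 9 -> J
  E (position 4) -> position (4+4) mod 26 = 8 -> I
  R (position 17) -> position (17+4) mod 26 = 21 -> V
Result: FYJJIV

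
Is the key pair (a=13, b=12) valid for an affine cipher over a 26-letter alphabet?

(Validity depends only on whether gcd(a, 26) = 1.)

Step 1: Compute gcd(13, 26).
Step 2: gcd(13, 26) = 13.
Since gcd = 13 != 1, 13 shares a common factor with 26, so it cannot be used.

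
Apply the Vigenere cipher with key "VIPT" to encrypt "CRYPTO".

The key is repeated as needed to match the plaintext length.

Step 1: Repeat key to match plaintext length:
  Plaintext: CRYPTO
  Key:       VIPTVI
Step 2: Encrypt each letter:
  C(2) + V(21) = (2+21) mod 26 = 23 = X
  R(17) + I(8) = (17+8) mod 26 = 25 = Z
  Y(24) + P(15) = (24+15) mod 26 = 13 = N
  P(15) + T(19) = (15+19) mod 26 = 8 = I
  T(19) + V(21) = (19+21) mod 26 = 14 = O
  O(14) + I(8) = (14+8) mod 26 = 22 = W
Ciphertext: XZNIOW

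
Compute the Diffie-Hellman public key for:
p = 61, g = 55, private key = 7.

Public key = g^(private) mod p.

Step 1: A = g^a mod p = 55^7 mod 61.
  55^1 mod 61 = 55
  55^2 mod 61 = (55 * 55) mod 61 = 36
  55^3 mod 61 = (36 * 55) mod 61 = 28
  55^4 mod 61 = (28 * 55) mod 61 = 15
  55^5 mod 61 = (15 * 55) mod 61 = 32
  55^6 mod 61 = (32 * 55) mod 61 = 52
  55^7 mod 61 = (52 * 55) mod 61 = 54
Result: A = 54.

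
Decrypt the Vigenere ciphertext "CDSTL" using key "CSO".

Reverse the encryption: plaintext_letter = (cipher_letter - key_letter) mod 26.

Step 1: Extend key: CSOCS
Step 2: Decrypt each letter (c - k) mod 26:
  C(2) - C(2) = (2-2) mod 26 = 0 = A
  D(3) - S(18) = (3-18) mod 26 = 11 = L
  S(18) - O(14) = (18-14) mod 26 = 4 = E
  T(19) - C(2) = (19-2) mod 26 = 17 = R
  L(11) - S(18) = (11-18) mod 26 = 19 = T
Plaintext: ALERT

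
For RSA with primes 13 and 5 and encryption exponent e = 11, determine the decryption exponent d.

Step 1: n = 13 * 5 = 65.
Step 2: phi(n) = 12 * 4 = 48.
Step 3: Find d such that 11 * d = 1 (mod 48).
Step 4: d = 11^(-1) mod 48 = 35.
Verification: 11 * 35 = 385 = 8 * 48 + 1.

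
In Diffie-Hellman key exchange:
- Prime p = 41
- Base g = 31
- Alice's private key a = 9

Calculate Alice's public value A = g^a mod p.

Step 1: A = g^a mod p = 31^9 mod 41.
  31^1 mod 41 = 31
  31^2 mod 41 = (31 * 31) mod 41 = 18
  31^3 mod 41 = (18 * 31) mod 41 = 25
  31^4 mod 41 = (25 * 31) mod 41 = 37
  31^5 mod 41 = (37 * 31) mod 41 = 40
  31^6 mod 41 = (40 * 31) mod 41 = 10
  31^7 mod 41 = (10 * 31) mod 41 = 23
  31^8 mod 41 = (23 * 31) mod 41 = 16
  31^9 mod 41 = (16 * 31) mod 41 = 4
Result: A = 4.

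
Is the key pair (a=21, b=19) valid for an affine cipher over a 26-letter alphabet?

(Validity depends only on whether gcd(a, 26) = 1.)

Step 1: Compute gcd(21, 26).
Step 2: gcd(21, 26) = 1.
Since gcd = 1, 21 is coprime with 26, so it is a valid key.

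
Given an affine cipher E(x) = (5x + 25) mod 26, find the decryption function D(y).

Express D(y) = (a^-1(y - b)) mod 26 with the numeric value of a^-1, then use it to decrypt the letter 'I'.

Step 1: Find a^-1, the modular inverse of 5 mod 26.
Step 2: We need 5 * a^-1 = 1 (mod 26).
Step 3: 5 * 21 = 105 = 4 * 26 + 1, so a^-1 = 21.
Step 4: D(y) = 21(y - 25) mod 26.
Step 5: Apply to 'I' (y = 8): D(8) = 21 * (8 - 25) mod 26 = 21 * -17 mod 26 = 7 -> 'H'.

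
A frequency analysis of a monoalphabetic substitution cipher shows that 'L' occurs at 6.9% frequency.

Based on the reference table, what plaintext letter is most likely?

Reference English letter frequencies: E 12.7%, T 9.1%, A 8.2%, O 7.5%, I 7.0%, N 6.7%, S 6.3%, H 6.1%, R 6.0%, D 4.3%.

Step 1: The observed frequency is 6.9%.
Step 2: Compare with English frequencies:
  E: 12.7% (difference: 5.8%)
  T: 9.1% (difference: 2.2%)
  A: 8.2% (difference: 1.3%)
  O: 7.5% (difference: 0.6%)
  I: 7.0% (difference: 0.1%) <-- closest
  N: 6.7% (difference: 0.2%)
  S: 6.3% (difference: 0.6%)
  H: 6.1% (difference: 0.8%)
  R: 6.0% (difference: 0.9%)
  D: 4.3% (difference: 2.6%)
Step 3: 'L' most likely represents 'I' (frequency 7.0%).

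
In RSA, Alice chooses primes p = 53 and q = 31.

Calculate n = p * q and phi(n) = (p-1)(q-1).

Step 1: n = p * q = 53 * 31 = 1643.
Step 2: phi(n) = (p-1)(q-1) = 52 * 30 = 1560.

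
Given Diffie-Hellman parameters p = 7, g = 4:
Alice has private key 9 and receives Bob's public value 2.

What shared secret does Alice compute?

Step 1: s = B^a mod p = 2^9 mod 7.
  2^1 mod 7 = 2
  2^2 mod 7 = (2 * 2) mod 7 = 4
  2^3 mod 7 = (4 * 2) mod 7 = 1
  2^4 mod 7 = (1 * 2) mod 7 = 2
  2^5 mod 7 = (2 * 2) mod 7 = 4
  2^6 mod 7 = (4 * 2) mod 7 = 1
  2^7 mod 7 = (1 * 2) mod 7 = 2
  2^8 mod 7 = (2 * 2) mod 7 = 4
  2^9 mod 7 = (4 * 2) mod 7 = 1
Result: shared secret = 1.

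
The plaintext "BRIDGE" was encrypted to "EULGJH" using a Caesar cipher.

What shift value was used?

Step 1: Compare first letters: B (position 1) -> E (position 4).
Step 2: Shift = (4 - 1) mod 26 = 3.
The shift value is 3.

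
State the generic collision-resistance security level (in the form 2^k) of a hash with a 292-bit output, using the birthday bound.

Step 1: The birthday paradox gives collision probability ~50% after sqrt(2^n) = 2^(n/2) hashes.
Step 2: For 292-bit output: 2^(292/2) = 2^146.
Step 3: Approximately 2^146 hash computations needed.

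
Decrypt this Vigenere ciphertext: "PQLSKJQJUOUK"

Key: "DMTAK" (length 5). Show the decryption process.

Step 1: Key 'DMTAK' has length 5. Extended key: DMTAKDMTAKDM
Step 2: Decrypt each position:
  P(15) - D(3) = 12 = M
  Q(16) - M(12) = 4 = E
  L(11) - T(19) = 18 = S
  S(18) - A(0) = 18 = S
  K(10) - K(10) = 0 = A
  J(9) - D(3) = 6 = G
  Q(16) - M(12) = 4 = E
  J(9) - T(19) = 16 = Q
  U(20) - A(0) = 20 = U
  O(14) - K(10) = 4 = E
  U(20) - D(3) = 17 = R
  K(10) - M(12) = 24 = Y
Plaintext: MESSAGEQUERY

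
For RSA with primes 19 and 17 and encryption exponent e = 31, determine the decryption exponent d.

Step 1: n = 19 * 17 = 323.
Step 2: phi(n) = 18 * 16 = 288.
Step 3: Find d such that 31 * d = 1 (mod 288).
Step 4: d = 31^(-1) mod 288 = 223.
Verification: 31 * 223 = 6913 = 24 * 288 + 1.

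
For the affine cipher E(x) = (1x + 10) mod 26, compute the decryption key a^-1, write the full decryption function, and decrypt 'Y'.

Step 1: Find a^-1, the modular inverse of 1 mod 26.
Step 2: We need 1 * a^-1 = 1 (mod 26).
Step 3: 1 * 1 = 1 = 0 * 26 + 1, so a^-1 = 1.
Step 4: D(y) = 1(y - 10) mod 26.
Step 5: Apply to 'Y' (y = 24): D(24) = 1 * (24 - 10) mod 26 = 1 * 14 mod 26 = 14 -> 'O'.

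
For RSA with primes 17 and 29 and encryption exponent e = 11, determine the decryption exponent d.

Step 1: n = 17 * 29 = 493.
Step 2: phi(n) = 16 * 28 = 448.
Step 3: Find d such that 11 * d = 1 (mod 448).
Step 4: d = 11^(-1) mod 448 = 163.
Verification: 11 * 163 = 1793 = 4 * 448 + 1.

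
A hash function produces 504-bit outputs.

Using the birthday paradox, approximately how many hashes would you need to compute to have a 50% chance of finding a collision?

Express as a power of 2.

Step 1: The birthday paradox gives collision probability ~50% after sqrt(2^n) = 2^(n/2) hashes.
Step 2: For 504-bit output: 2^(504/2) = 2^252.
Step 3: Approximately 2^252 hash computations needed.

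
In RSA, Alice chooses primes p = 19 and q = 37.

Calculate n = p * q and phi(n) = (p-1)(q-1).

Step 1: n = p * q = 19 * 37 = 703.
Step 2: phi(n) = (p-1)(q-1) = 18 * 36 = 648.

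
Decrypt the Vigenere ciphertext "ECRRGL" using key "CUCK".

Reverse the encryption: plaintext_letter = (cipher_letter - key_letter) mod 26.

Step 1: Extend key: CUCKCU
Step 2: Decrypt each letter (c - k) mod 26:
  E(4) - C(2) = (4-2) mod 26 = 2 = C
  C(2) - U(20) = (2-20) mod 26 = 8 = I
  R(17) - C(2) = (17-2) mod 26 = 15 = P
  R(17) - K(10) = (17-10) mod 26 = 7 = H
  G(6) - C(2) = (6-2) mod 26 = 4 = E
  L(11) - U(20) = (11-20) mod 26 = 17 = R
Plaintext: CIPHER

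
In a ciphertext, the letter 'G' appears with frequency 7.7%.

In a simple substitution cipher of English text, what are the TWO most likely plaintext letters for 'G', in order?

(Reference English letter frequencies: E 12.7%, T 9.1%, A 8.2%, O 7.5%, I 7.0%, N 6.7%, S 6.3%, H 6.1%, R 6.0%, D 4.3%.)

Step 1: Observed frequency of 'G' is 7.7%.
Step 2: Compute distances to each reference frequency and sort:
  O (7.5%): difference = 0.2% <-- BEST
  A (8.2%): difference = 0.5% <-- RUNNER-UP
  I (7.0%): difference = 0.7%
  N (6.7%): difference = 1.0%
  T (9.1%): difference = 1.4%
Step 3: Most likely is 'O' (7.5%, diff 0.2%); second most likely is 'A' (8.2%, diff 0.5%).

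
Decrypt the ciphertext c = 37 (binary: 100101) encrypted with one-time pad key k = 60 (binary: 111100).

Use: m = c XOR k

Step 1: XOR ciphertext with key:
  Ciphertext: 100101
  Key:        111100
  XOR:        011001
Step 2: Plaintext = 011001 = 25 in decimal.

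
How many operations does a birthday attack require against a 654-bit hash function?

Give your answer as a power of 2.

Step 1: The birthday paradox gives collision probability ~50% after sqrt(2^n) = 2^(n/2) hashes.
Step 2: For 654-bit output: 2^(654/2) = 2^327.
Step 3: Approximately 2^327 hash computations needed.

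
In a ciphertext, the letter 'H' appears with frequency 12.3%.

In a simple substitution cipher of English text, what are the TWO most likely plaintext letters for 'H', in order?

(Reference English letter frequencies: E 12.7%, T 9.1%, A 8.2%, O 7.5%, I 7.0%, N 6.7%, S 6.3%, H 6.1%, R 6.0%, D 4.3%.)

Step 1: Observed frequency of 'H' is 12.3%.
Step 2: Compute distances to each reference frequency and sort:
  E (12.7%): difference = 0.4% <-- BEST
  T (9.1%): difference = 3.2% <-- RUNNER-UP
  A (8.2%): difference = 4.1%
  O (7.5%): difference = 4.8%
  I (7.0%): difference = 5.3%
Step 3: Most likely is 'E' (12.7%, diff 0.4%); second most likely is 'T' (9.1%, diff 3.2%).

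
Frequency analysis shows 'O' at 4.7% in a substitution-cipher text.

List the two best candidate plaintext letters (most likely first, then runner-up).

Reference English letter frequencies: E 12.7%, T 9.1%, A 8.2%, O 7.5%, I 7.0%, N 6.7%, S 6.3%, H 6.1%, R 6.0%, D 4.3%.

Step 1: Observed frequency of 'O' is 4.7%.
Step 2: Compute distances to each reference frequency and sort:
  D (4.3%): difference = 0.4% <-- BEST
  R (6.0%): difference = 1.3% <-- RUNNER-UP
  H (6.1%): difference = 1.4%
  S (6.3%): difference = 1.6%
  N (6.7%): difference = 2.0%
Step 3: Most likely is 'D' (4.3%, diff 0.4%); second most likely is 'R' (6.0%, diff 1.3%).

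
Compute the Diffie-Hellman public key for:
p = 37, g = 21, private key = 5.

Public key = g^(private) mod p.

Step 1: A = g^a mod p = 21^5 mod 37.
  21^1 mod 37 = 21
  21^2 mod 37 = (21 * 21) mod 37 = 34
  21^3 mod 37 = (34 * 21) mod 37 = 11
  21^4 mod 37 = (11 * 21) mod 37 = 9
  21^5 mod 37 = (9 * 21) mod 37 = 4
Result: A = 4.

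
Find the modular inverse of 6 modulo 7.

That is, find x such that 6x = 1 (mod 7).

Step 1: We need x such that 6 * x = 1 (mod 7).
Step 2: Using the extended Euclidean algorithm or trial:
  6 * 6 = 36 = 5 * 7 + 1.
Step 3: Since 36 mod 7 = 1, the inverse is x = 6.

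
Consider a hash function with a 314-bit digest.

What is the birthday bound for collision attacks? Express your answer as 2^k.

Step 1: The birthday paradox gives collision probability ~50% after sqrt(2^n) = 2^(n/2) hashes.
Step 2: For 314-bit output: 2^(314/2) = 2^157.
Step 3: Approximately 2^157 hash computations needed.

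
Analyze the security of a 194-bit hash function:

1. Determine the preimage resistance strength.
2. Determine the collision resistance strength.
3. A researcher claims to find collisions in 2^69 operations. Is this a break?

Step 1: Preimage resistance requires brute-force of 2^194 operations.
Step 2: Collision resistance (birthday bound) = 2^(194/2) = 2^97.
Step 3: The claimed attack costs 2^69 operations.
Step 4: Since 2^69 < 2^97, the claimed attack beats the generic birthday bound, so collision resistance is broken.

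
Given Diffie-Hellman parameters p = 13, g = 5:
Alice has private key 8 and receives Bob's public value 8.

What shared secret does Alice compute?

Step 1: s = B^a mod p = 8^8 mod 13.
  8^1 mod 13 = 8
  8^2 mod 13 = (8 * 8) mod 13 = 12
  8^3 mod 13 = (12 * 8) mod 13 = 5
  8^4 mod 13 = (5 * 8) mod 13 = 1
  8^5 mod 13 = (1 * 8) mod 13 = 8
  8^6 mod 13 = (8 * 8) mod 13 = 12
  8^7 mod 13 = (12 * 8) mod 13 = 5
  8^8 mod 13 = (5 * 8) mod 13 = 1
Result: shared secret = 1.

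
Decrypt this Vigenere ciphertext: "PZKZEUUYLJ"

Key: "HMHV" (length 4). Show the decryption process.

Step 1: Key 'HMHV' has length 4. Extended key: HMHVHMHVHM
Step 2: Decrypt each position:
  P(15) - H(7) = 8 = I
  Z(25) - M(12) = 13 = N
  K(10) - H(7) = 3 = D
  Z(25) - V(21) = 4 = E
  E(4) - H(7) = 23 = X
  U(20) - M(12) = 8 = I
  U(20) - H(7) = 13 = N
  Y(24) - V(21) = 3 = D
  L(11) - H(7) = 4 = E
  J(9) - M(12) = 23 = X
Plaintext: INDEXINDEX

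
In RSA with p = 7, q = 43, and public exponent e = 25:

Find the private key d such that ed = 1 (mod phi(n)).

Step 1: n = 7 * 43 = 301.
Step 2: phi(n) = 6 * 42 = 252.
Step 3: Find d such that 25 * d = 1 (mod 252).
Step 4: d = 25^(-1) mod 252 = 121.
Verification: 25 * 121 = 3025 = 12 * 252 + 1.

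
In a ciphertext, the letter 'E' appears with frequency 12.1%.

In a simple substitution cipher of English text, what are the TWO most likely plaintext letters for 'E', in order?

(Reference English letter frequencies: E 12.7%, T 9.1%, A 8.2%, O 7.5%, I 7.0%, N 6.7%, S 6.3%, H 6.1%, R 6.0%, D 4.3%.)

Step 1: Observed frequency of 'E' is 12.1%.
Step 2: Compute distances to each reference frequency and sort:
  E (12.7%): difference = 0.6% <-- BEST
  T (9.1%): difference = 3.0% <-- RUNNER-UP
  A (8.2%): difference = 3.9%
  O (7.5%): difference = 4.6%
  I (7.0%): difference = 5.1%
Step 3: Most likely is 'E' (12.7%, diff 0.6%); second most likely is 'T' (9.1%, diff 3.0%).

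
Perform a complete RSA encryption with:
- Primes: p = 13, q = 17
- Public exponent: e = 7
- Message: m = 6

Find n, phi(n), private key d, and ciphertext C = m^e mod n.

Step 1: n = 13 * 17 = 221.
Step 2: phi(n) = (13-1)(17-1) = 12 * 16 = 192.
Step 3: Find d = 7^(-1) mod 192 = 55.
  Verify: 7 * 55 = 385 = 1 (mod 192).
Step 4: C = 6^7 mod 221 = 150.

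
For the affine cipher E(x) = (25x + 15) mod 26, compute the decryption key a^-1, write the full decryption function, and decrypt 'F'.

Step 1: Find a^-1, the modular inverse of 25 mod 26.
Step 2: We need 25 * a^-1 = 1 (mod 26).
Step 3: 25 * 25 = 625 = 24 * 26 + 1, so a^-1 = 25.
Step 4: D(y) = 25(y - 15) mod 26.
Step 5: Apply to 'F' (y = 5): D(5) = 25 * (5 - 15) mod 26 = 25 * -10 mod 26 = 10 -> 'K'.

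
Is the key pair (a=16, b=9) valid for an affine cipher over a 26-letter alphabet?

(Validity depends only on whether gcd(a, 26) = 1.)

Step 1: Compute gcd(16, 26).
Step 2: gcd(16, 26) = 2.
Since gcd = 2 != 1, 16 shares a common factor with 26, so it cannot be used.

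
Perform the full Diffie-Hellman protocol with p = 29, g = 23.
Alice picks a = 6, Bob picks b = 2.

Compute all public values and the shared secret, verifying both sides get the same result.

Step 1: A = g^a mod p = 23^6 mod 29 = 24.
Step 2: B = g^b mod p = 23^2 mod 29 = 7.
Step 3: Alice computes s = B^a mod p = 7^6 mod 29 = 25.
Step 4: Bob computes s = A^b mod p = 24^2 mod 29 = 25.
Both sides agree: shared secret = 25.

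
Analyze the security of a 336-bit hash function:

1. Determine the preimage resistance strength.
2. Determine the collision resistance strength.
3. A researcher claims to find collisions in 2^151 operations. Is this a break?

Step 1: Preimage resistance requires brute-force of 2^336 operations.
Step 2: Collision resistance (birthday bound) = 2^(336/2) = 2^168.
Step 3: The claimed attack costs 2^151 operations.
Step 4: Since 2^151 < 2^168, the claimed attack beats the generic birthday bound, so collision resistance is broken.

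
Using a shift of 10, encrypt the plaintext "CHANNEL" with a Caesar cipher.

Step 1: For each letter, shift forward by 10 positions (mod 26).
  C (position 2) -> position (2+10) mod 26 = 12 -> M
  H (position 7) -> position (7+10) mod 26 = 17 -> R
  A (position 0) -> position (0+10) mod 26 = 10 -> K
  N (position 13) -> position (13+10) mod 26 = 23 -> X
  N (position 13) -> position (13+10) mod 26 = 23 -> X
  E (position 4) -> position (4+10) mod 26 = 14 -> O
  L (position 11) -> position (11+10) mod 26 = 21 -> V
Result: MRKXXOV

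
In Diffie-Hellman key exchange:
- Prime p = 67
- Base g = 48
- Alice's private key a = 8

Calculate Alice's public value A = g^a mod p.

Step 1: A = g^a mod p = 48^8 mod 67.
  48^1 mod 67 = 48
  48^2 mod 67 = (48 * 48) mod 67 = 26
  48^3 mod 67 = (26 * 48) mod 67 = 42
  48^4 mod 67 = (42 * 48) mod 67 = 6
  48^5 mod 67 = (6 * 48) mod 67 = 20
  48^6 mod 67 = (20 * 48) mod 67 = 22
  48^7 mod 67 = (22 * 48) mod 67 = 51
  48^8 mod 67 = (51 * 48) mod 67 = 36
Result: A = 36.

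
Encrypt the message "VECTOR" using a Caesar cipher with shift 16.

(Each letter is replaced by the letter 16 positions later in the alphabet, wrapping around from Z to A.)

Step 1: For each letter, shift forward by 16 positions (mod 26).
  V (position 21) -> position (21+16) mod 26 = 11 -> L
  E (position 4) -> position (4+16) mod 26 = 20 -> U
  C (position 2) -> position (2+16) mod 26 = 18 -> S
  T (position 19) -> position (19+16) mod 26 = 9 -> J
  O (position 14) -> position (14+16) mod 26 = 4 -> E
  R (position 17) -> position (17+16) mod 26 = 7 -> H
Result: LUSJEH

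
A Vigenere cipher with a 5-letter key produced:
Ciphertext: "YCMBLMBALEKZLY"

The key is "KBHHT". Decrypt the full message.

Step 1: Key 'KBHHT' has length 5. Extended key: KBHHTKBHHTKBHH
Step 2: Decrypt each position:
  Y(24) - K(10) = 14 = O
  C(2) - B(1) = 1 = B
  M(12) - H(7) = 5 = F
  B(1) - H(7) = 20 = U
  L(11) - T(19) = 18 = S
  M(12) - K(10) = 2 = C
  B(1) - B(1) = 0 = A
  A(0) - H(7) = 19 = T
  L(11) - H(7) = 4 = E
  E(4) - T(19) = 11 = L
  K(10) - K(10) = 0 = A
  Z(25) - B(1) = 24 = Y
  L(11) - H(7) = 4 = E
  Y(24) - H(7) = 17 = R
Plaintext: OBFUSCATELAYER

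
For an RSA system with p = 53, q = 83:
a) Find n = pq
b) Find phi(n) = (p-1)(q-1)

Step 1: n = p * q = 53 * 83 = 4399.
Step 2: phi(n) = (p-1)(q-1) = 52 * 82 = 4264.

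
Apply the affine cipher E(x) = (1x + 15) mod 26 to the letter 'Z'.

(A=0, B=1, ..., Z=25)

Step 1: Convert 'Z' to number: x = 25.
Step 2: E(25) = (1 * 25 + 15) mod 26 = 40 mod 26 = 14.
Step 3: Convert 14 back to letter: O.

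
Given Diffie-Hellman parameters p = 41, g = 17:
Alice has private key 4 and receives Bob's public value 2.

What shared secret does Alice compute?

Step 1: s = B^a mod p = 2^4 mod 41.
  2^1 mod 41 = 2
  2^2 mod 41 = (2 * 2) mod 41 = 4
  2^3 mod 41 = (4 * 2) mod 41 = 8
  2^4 mod 41 = (8 * 2) mod 41 = 16
Result: shared secret = 16.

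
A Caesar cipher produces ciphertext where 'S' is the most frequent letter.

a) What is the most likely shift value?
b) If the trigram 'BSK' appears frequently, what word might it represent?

Step 1: In English, 'E' is the most frequent letter (12.7%).
Step 2: The most frequent ciphertext letter is 'S' (position 18).
Step 3: Shift = (18 - 4) mod 26 = 14.
Step 4: Decrypt 'BSK' by shifting back 14:
  B -> N
  S -> E
  K -> W
Step 5: 'BSK' decrypts to 'NEW'.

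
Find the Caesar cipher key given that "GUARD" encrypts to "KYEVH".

Step 1: Compare first letters: G (position 6) -> K (position 10).
Step 2: Shift = (10 - 6) mod 26 = 4.
The shift value is 4.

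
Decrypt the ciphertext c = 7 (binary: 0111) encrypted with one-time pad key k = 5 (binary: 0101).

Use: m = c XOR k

Step 1: XOR ciphertext with key:
  Ciphertext: 0111
  Key:        0101
  XOR:        0010
Step 2: Plaintext = 0010 = 2 in decimal.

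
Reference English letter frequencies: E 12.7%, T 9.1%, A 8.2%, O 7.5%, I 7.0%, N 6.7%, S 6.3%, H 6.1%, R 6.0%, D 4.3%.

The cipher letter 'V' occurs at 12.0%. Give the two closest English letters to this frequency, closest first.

Step 1: Observed frequency of 'V' is 12.0%.
Step 2: Compute distances to each reference frequency and sort:
  E (12.7%): difference = 0.7% <-- BEST
  T (9.1%): difference = 2.9% <-- RUNNER-UP
  A (8.2%): difference = 3.8%
  O (7.5%): difference = 4.5%
  I (7.0%): difference = 5.0%
Step 3: Most likely is 'E' (12.7%, diff 0.7%); second most likely is 'T' (9.1%, diff 2.9%).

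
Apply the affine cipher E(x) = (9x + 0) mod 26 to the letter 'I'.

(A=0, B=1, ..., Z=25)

Step 1: Convert 'I' to number: x = 8.
Step 2: E(8) = (9 * 8 + 0) mod 26 = 72 mod 26 = 20.
Step 3: Convert 20 back to letter: U.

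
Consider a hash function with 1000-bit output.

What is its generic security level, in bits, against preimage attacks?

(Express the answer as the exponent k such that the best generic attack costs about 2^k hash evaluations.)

Step 1: The hash has a 1000-bit output.
Step 2: Preimage resistance means: given a digest h(x), it should be infeasible to find any input that hashes to it.
With a 1000-bit output there are 2^1000 possible digests, so a generic brute-force preimage search costs about 2^1000 evaluations.
Step 3: Security level = 1000 bits.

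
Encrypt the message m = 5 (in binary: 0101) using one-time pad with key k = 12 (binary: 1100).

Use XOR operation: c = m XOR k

Step 1: Write out the XOR operation bit by bit:
  Message: 0101
  Key:     1100
  XOR:     1001
Step 2: Convert to decimal: 1001 = 9.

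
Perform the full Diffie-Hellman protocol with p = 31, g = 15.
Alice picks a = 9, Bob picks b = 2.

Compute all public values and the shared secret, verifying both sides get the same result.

Step 1: A = g^a mod p = 15^9 mod 31 = 29.
Step 2: B = g^b mod p = 15^2 mod 31 = 8.
Step 3: Alice computes s = B^a mod p = 8^9 mod 31 = 4.
Step 4: Bob computes s = A^b mod p = 29^2 mod 31 = 4.
Both sides agree: shared secret = 4.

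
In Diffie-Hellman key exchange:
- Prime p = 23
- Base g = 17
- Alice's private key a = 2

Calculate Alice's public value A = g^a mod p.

Step 1: A = g^a mod p = 17^2 mod 23.
  17^1 mod 23 = 17
  17^2 mod 23 = (17 * 17) mod 23 = 13
Result: A = 13.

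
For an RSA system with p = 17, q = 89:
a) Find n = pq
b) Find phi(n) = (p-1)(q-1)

Step 1: n = p * q = 17 * 89 = 1513.
Step 2: phi(n) = (p-1)(q-1) = 16 * 88 = 1408.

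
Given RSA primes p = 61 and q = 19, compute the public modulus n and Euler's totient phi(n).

Step 1: n = p * q = 61 * 19 = 1159.
Step 2: phi(n) = (p-1)(q-1) = 60 * 18 = 1080.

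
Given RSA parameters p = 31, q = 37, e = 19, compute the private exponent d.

Step 1: n = 31 * 37 = 1147.
Step 2: phi(n) = 30 * 36 = 1080.
Step 3: Find d such that 19 * d = 1 (mod 1080).
Step 4: d = 19^(-1) mod 1080 = 739.
Verification: 19 * 739 = 14041 = 13 * 1080 + 1.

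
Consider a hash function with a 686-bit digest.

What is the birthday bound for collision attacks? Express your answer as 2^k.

Step 1: The birthday paradox gives collision probability ~50% after sqrt(2^n) = 2^(n/2) hashes.
Step 2: For 686-bit output: 2^(686/2) = 2^343.
Step 3: Approximately 2^343 hash computations needed.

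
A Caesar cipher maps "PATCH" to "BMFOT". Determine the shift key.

Step 1: Compare first letters: P (position 15) -> B (position 1).
Step 2: Shift = (1 - 15) mod 26 = 12.
The shift value is 12.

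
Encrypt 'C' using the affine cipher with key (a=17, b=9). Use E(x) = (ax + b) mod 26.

Step 1: Convert 'C' to number: x = 2.
Step 2: E(2) = (17 * 2 + 9) mod 26 = 43 mod 26 = 17.
Step 3: Convert 17 back to letter: R.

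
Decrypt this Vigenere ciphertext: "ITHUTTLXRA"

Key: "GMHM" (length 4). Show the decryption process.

Step 1: Key 'GMHM' has length 4. Extended key: GMHMGMHMGM
Step 2: Decrypt each position:
  I(8) - G(6) = 2 = C
  T(19) - M(12) = 7 = H
  H(7) - H(7) = 0 = A
  U(20) - M(12) = 8 = I
  T(19) - G(6) = 13 = N
  T(19) - M(12) = 7 = H
  L(11) - H(7) = 4 = E
  X(23) - M(12) = 11 = L
  R(17) - G(6) = 11 = L
  A(0) - M(12) = 14 = O
Plaintext: CHAINHELLO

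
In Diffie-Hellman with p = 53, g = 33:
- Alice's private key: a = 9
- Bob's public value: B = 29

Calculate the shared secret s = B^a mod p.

Step 1: s = B^a mod p = 29^9 mod 53.
  29^1 mod 53 = 29
  29^2 mod 53 = (29 * 29) mod 53 = 46
  29^3 mod 53 = (46 * 29) mod 53 = 9
  29^4 mod 53 = (9 * 29) mod 53 = 49
  29^5 mod 53 = (49 * 29) mod 53 = 43
  29^6 mod 53 = (43 * 29) mod 53 = 28
  29^7 mod 53 = (28 * 29) mod 53 = 17
  29^8 mod 53 = (17 * 29) mod 53 = 16
  29^9 mod 53 = (16 * 29) mod 53 = 40
Result: shared secret = 40.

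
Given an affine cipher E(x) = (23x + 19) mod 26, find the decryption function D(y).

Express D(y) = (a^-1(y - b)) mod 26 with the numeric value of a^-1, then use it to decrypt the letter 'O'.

Step 1: Find a^-1, the modular inverse of 23 mod 26.
Step 2: We need 23 * a^-1 = 1 (mod 26).
Step 3: 23 * 17 = 391 = 15 * 26 + 1, so a^-1 = 17.
Step 4: D(y) = 17(y - 19) mod 26.
Step 5: Apply to 'O' (y = 14): D(14) = 17 * (14 - 19) mod 26 = 17 * -5 mod 26 = 19 -> 'T'.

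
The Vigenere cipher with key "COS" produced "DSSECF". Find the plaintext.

Step 1: Extend key: COSCOS
Step 2: Decrypt each letter (c - k) mod 26:
  D(3) - C(2) = (3-2) mod 26 = 1 = B
  S(18) - O(14) = (18-14) mod 26 = 4 = E
  S(18) - S(18) = (18-18) mod 26 = 0 = A
  E(4) - C(2) = (4-2) mod 26 = 2 = C
  C(2) - O(14) = (2-14) mod 26 = 14 = O
  F(5) - S(18) = (5-18) mod 26 = 13 = N
Plaintext: BEACON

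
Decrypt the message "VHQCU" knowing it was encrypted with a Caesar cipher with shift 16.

Step 1: Reverse the shift by subtracting 16 from each letter position.
  V (position 21) -> position (21-16) mod 26 = 5 -> F
  H (position 7) -> position (7-16) mod 26 = 17 -> R
  Q (position 16) -> position (16-16) mod 26 = 0 -> A
  C (position 2) -> position (2-16) mod 26 = 12 -> M
  U (position 20) -> position (20-16) mod 26 = 4 -> E
Decrypted message: FRAME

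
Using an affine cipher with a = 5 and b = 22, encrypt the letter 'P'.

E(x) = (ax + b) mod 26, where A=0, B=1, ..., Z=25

Step 1: Convert 'P' to number: x = 15.
Step 2: E(15) = (5 * 15 + 22) mod 26 = 97 mod 26 = 19.
Step 3: Convert 19 back to letter: T.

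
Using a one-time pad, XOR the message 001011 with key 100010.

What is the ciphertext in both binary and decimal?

Step 1: Write out the XOR operation bit by bit:
  Message: 001011
  Key:     100010
  XOR:     101001
Step 2: Convert to decimal: 101001 = 41.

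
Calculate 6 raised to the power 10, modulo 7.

Step 1: Compute 6^10 mod 7 step by step, reducing modulo 7 at each step.
  6^1 mod 7 = 6
  6^2 mod 7 = (6 * 6) mod 7 = 1
  6^3 mod 7 = (1 * 6) mod 7 = 6
  6^4 mod 7 = (6 * 6) mod 7 = 1
  6^5 mod 7 = (1 * 6) mod 7 = 6
  6^6 mod 7 = (6 * 6) mod 7 = 1
  6^7 mod 7 = (1 * 6) mod 7 = 6
  6^8 mod 7 = (6 * 6) mod 7 = 1
  6^9 mod 7 = (1 * 6) mod 7 = 6
  6^10 mod 7 = (6 * 6) mod 7 = 1
Step 2: Result = 1.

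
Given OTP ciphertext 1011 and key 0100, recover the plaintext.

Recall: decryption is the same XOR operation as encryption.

Step 1: XOR ciphertext with key:
  Ciphertext: 1011
  Key:        0100
  XOR:        1111
Step 2: Plaintext = 1111 = 15 in decimal.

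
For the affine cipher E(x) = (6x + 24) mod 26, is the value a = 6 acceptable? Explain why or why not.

Step 1: Compute gcd(6, 26).
Step 2: gcd(6, 26) = 2.
Since gcd = 2 != 1, 6 shares a common factor with 26, so it cannot be used.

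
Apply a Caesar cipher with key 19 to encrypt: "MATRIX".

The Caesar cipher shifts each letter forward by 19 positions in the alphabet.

Step 1: For each letter, shift forward by 19 positions (mod 26).
  M (position 12) -> position (12+19) mod 26 = 5 -> F
  A (position 0) -> position (0+19) mod 26 = 19 -> T
  T (position 19) -> position (19+19) mod 26 = 12 -> M
  R (position 17) -> position (17+19) mod 26 = 10 -> K
  I (position 8) -> position (8+19) mod 26 = 1 -> B
  X (position 23) -> position (23+19) mod 26 = 16 -> Q
Result: FTMKBQ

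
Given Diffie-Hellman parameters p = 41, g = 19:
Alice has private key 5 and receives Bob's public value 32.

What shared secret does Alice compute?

Step 1: s = B^a mod p = 32^5 mod 41.
  32^1 mod 41 = 32
  32^2 mod 41 = (32 * 32) mod 41 = 40
  32^3 mod 41 = (40 * 32) mod 41 = 9
  32^4 mod 41 = (9 * 32) mod 41 = 1
  32^5 mod 41 = (1 * 32) mod 41 = 32
Result: shared secret = 32.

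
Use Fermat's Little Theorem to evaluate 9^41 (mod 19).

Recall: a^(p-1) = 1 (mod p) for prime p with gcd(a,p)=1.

Step 1: Since 19 is prime, by Fermat's Little Theorem: 9^18 = 1 (mod 19).
Step 2: Reduce exponent: 41 mod 18 = 5.
Step 3: So 9^41 = 9^5 (mod 19).
Step 4: 9^5 mod 19 = 16.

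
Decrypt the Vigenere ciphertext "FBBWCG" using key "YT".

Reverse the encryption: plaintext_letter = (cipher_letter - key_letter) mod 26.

Step 1: Extend key: YTYTYT
Step 2: Decrypt each letter (c - k) mod 26:
  F(5) - Y(24) = (5-24) mod 26 = 7 = H
  B(1) - T(19) = (1-19) mod 26 = 8 = I
  B(1) - Y(24) = (1-24) mod 26 = 3 = D
  W(22) - T(19) = (22-19) mod 26 = 3 = D
  C(2) - Y(24) = (2-24) mod 26 = 4 = E
  G(6) - T(19) = (6-19) mod 26 = 13 = N
Plaintext: HIDDEN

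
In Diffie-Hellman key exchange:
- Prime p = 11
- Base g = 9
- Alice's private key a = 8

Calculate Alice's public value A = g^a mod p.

Step 1: A = g^a mod p = 9^8 mod 11.
  9^1 mod 11 = 9
  9^2 mod 11 = (9 * 9) mod 11 = 4
  9^3 mod 11 = (4 * 9) mod 11 = 3
  9^4 mod 11 = (3 * 9) mod 11 = 5
  9^5 mod 11 = (5 * 9) mod 11 = 1
  9^6 mod 11 = (1 * 9) mod 11 = 9
  9^7 mod 11 = (9 * 9) mod 11 = 4
  9^8 mod 11 = (4 * 9) mod 11 = 3
Result: A = 3.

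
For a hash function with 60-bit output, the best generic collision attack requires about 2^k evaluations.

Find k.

Step 1: The hash has a 60-bit output.
Step 2: Collision resistance means it should be infeasible to find any x != y with h(x) = h(y).
By the birthday bound, a generic collision search succeeds after about sqrt(2^60) = 2^(60/2) = 2^30 evaluations.
Step 3: Security level = 30 bits.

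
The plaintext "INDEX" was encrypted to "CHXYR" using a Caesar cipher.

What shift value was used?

Step 1: Compare first letters: I (position 8) -> C (position 2).
Step 2: Shift = (2 - 8) mod 26 = 20.
The shift value is 20.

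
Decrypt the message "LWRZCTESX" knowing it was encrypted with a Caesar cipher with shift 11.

Step 1: Reverse the shift by subtracting 11 from each letter position.
  L (position 11) -> position (11-11) mod 26 = 0 -> A
  W (position 22) -> position (22-11) mod 26 = 11 -> L
  R (position 17) -> position (17-11) mod 26 = 6 -> G
  Z (position 25) -> position (25-11) mod 26 = 14 -> O
  C (position 2) -> position (2-11) mod 26 = 17 -> R
  T (position 19) -> position (19-11) mod 26 = 8 -> I
  E (position 4) -> position (4-11) mod 26 = 19 -> T
  S (position 18) -> position (18-11) mod 26 = 7 -> H
  X (position 23) -> position (23-11) mod 26 = 12 -> M
Decrypted message: ALGORITHM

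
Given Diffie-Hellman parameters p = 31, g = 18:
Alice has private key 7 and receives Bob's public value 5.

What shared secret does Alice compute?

Step 1: s = B^a mod p = 5^7 mod 31.
  5^1 mod 31 = 5
  5^2 mod 31 = (5 * 5) mod 31 = 25
  5^3 mod 31 = (25 * 5) mod 31 = 1
  5^4 mod 31 = (1 * 5) mod 31 = 5
  5^5 mod 31 = (5 * 5) mod 31 = 25
  5^6 mod 31 = (25 * 5) mod 31 = 1
  5^7 mod 31 = (1 * 5) mod 31 = 5
Result: shared secret = 5.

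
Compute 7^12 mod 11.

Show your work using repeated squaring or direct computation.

Step 1: Compute 7^12 mod 11 step by step, reducing modulo 11 at each step.
  7^1 mod 11 = 7
  7^2 mod 11 = (7 * 7) mod 11 = 5
  7^3 mod 11 = (5 * 7) mod 11 = 2
  7^4 mod 11 = (2 * 7) mod 11 = 3
  7^5 mod 11 = (3 * 7) mod 11 = 10
  7^6 mod 11 = (10 * 7) mod 11 = 4
  7^7 mod 11 = (4 * 7) mod 11 = 6
  7^8 mod 11 = (6 * 7) mod 11 = 9
  7^9 mod 11 = (9 * 7) mod 11 = 8
  7^10 mod 11 = (8 * 7) mod 11 = 1
  7^11 mod 11 = (1 * 7) mod 11 = 7
  7^12 mod 11 = (7 * 7) mod 11 = 5
Step 2: Result = 5.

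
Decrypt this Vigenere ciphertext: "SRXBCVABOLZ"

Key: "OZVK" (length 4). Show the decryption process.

Step 1: Key 'OZVK' has length 4. Extended key: OZVKOZVKOZV
Step 2: Decrypt each position:
  S(18) - O(14) = 4 = E
  R(17) - Z(25) = 18 = S
  X(23) - V(21) = 2 = C
  B(1) - K(10) = 17 = R
  C(2) - O(14) = 14 = O
  V(21) - Z(25) = 22 = W
  A(0) - V(21) = 5 = F
  B(1) - K(10) = 17 = R
  O(14) - O(14) = 0 = A
  L(11) - Z(25) = 12 = M
  Z(25) - V(21) = 4 = E
Plaintext: ESCROWFRAME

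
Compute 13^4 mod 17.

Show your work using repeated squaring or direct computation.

Step 1: Compute 13^4 mod 17 step by step, reducing modulo 17 at each step.
  13^1 mod 17 = 13
  13^2 mod 17 = (13 * 13) mod 17 = 16
  13^3 mod 17 = (16 * 13) mod 17 = 4
  13^4 mod 17 = (4 * 13) mod 17 = 1
Step 2: Result = 1.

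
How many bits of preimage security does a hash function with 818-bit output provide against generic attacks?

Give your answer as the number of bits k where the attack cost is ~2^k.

Step 1: The hash has a 818-bit output.
Step 2: Preimage resistance means: given a digest h(x), it should be infeasible to find any input that hashes to it.
With a 818-bit output there are 2^818 possible digests, so a generic brute-force preimage search costs about 2^818 evaluations.
Step 3: Security level = 818 bits.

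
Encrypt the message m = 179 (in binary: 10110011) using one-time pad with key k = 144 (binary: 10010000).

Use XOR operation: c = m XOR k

Step 1: Write out the XOR operation bit by bit:
  Message: 10110011
  Key:     10010000
  XOR:     00100011
Step 2: Convert to decimal: 00100011 = 35.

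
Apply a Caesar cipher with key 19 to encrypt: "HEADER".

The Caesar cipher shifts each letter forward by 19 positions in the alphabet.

Step 1: For each letter, shift forward by 19 positions (mod 26).
  H (position 7) -> position (7+19) mod 26 = 0 -> A
  E (position 4) -> position (4+19) mod 26 = 23 -> X
  A (position 0) -> position (0+19) mod 26 = 19 -> T
  D (position 3) -> position (3+19) mod 26 = 22 -> W
  E (position 4) -> position (4+19) mod 26 = 23 -> X
  R (position 17) -> position (17+19) mod 26 = 10 -> K
Result: AXTWXK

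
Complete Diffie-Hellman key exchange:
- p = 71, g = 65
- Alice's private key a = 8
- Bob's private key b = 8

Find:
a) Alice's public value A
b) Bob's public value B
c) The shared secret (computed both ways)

Step 1: A = g^a mod p = 65^8 mod 71 = 40.
Step 2: B = g^b mod p = 65^8 mod 71 = 40.
Step 3: Alice computes s = B^a mod p = 40^8 mod 71 = 8.
Step 4: Bob computes s = A^b mod p = 40^8 mod 71 = 8.
Both sides agree: shared secret = 8.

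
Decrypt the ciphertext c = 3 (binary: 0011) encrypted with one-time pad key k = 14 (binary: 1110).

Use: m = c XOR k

Step 1: XOR ciphertext with key:
  Ciphertext: 0011
  Key:        1110
  XOR:        1101
Step 2: Plaintext = 1101 = 13 in decimal.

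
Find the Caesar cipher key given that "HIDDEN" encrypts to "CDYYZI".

Step 1: Compare first letters: H (position 7) -> C (position 2).
Step 2: Shift = (2 - 7) mod 26 = 21.
The shift value is 21.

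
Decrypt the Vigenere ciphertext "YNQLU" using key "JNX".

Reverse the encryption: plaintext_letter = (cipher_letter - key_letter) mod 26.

Step 1: Extend key: JNXJN
Step 2: Decrypt each letter (c - k) mod 26:
  Y(24) - J(9) = (24-9) mod 26 = 15 = P
  N(13) - N(13) = (13-13) mod 26 = 0 = A
  Q(16) - X(23) = (16-23) mod 26 = 19 = T
  L(11) - J(9) = (11-9) mod 26 = 2 = C
  U(20) - N(13) = (20-13) mod 26 = 7 = H
Plaintext: PATCH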